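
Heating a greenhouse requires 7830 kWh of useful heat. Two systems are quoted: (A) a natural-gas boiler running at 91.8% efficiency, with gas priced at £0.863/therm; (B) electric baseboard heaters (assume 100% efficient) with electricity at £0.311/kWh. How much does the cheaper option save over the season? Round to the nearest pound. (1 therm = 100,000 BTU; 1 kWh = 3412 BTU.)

£2184

Heat load = 7830 kWh × 3412 = 26,715,960 BTU
Gas: input = 26,715,960 / 0.918 = 29,102,353 BTU = 291 therm → 291 × £0.863 = £251.15
Electric: 26,715,960 BTU / 3412 = 7,830 kWh → × £0.311 = £2,435.13
Difference = |£251.15 − £2,435.13| = £2,183.98 ≈ £2184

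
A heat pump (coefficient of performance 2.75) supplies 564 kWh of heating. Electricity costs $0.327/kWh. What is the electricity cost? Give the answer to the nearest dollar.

$67

Electrical input = 564 kWh / 2.75 = 205.1 kWh
Cost = 205.1 × $0.327/kWh = $67.06 ≈ $67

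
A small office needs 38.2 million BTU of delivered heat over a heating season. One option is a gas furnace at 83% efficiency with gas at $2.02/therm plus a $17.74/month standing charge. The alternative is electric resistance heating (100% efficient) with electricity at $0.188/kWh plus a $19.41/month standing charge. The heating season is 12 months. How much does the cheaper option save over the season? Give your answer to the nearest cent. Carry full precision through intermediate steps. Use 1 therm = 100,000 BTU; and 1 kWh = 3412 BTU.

Heat load = 38.2 × 10⁶ BTU = 38,200,000 BTU
Gas: input = 38,200,000 / 0.83 = 46,024,096 BTU = 460.2 therm → 460.2 × $2.02 = $929.69; + 12 × $17.74 standing = $1,142.57
Electric: 38,200,000 BTU / 3412 = 11,200 kWh → × $0.188 = $2,104.81; + 12 × $19.41 standing = $2,337.73
Difference = |$1,142.57 − $2,337.73| = $1,195.16

$1195.16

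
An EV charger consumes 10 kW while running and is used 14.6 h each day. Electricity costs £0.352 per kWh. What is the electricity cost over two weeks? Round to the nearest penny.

£719.49

Energy = 10000 W × 14.6 h/day × 14 days = 2,044,000 Wh = 2,044 kWh
Cost = 2,044 kWh × £0.352/kWh = £719.49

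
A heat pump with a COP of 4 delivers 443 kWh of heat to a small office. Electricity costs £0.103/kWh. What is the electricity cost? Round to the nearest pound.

Electrical input = 443 kWh / 4 = 110.8 kWh
Cost = 110.8 × £0.103/kWh = £11.41 ≈ £11

£11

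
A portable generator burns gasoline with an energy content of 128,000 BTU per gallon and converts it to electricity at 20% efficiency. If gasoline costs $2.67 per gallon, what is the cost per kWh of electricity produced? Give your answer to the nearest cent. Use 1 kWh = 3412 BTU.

Electrical output per gallon = 128,000 BTU × 0.20 / 3412 BTU/kWh = 7.503 kWh
Cost per kWh = $2.67 / 7.503 kWh = $0.356

$0.36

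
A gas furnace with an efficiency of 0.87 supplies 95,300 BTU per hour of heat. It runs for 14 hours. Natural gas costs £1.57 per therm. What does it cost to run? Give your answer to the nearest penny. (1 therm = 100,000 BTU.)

£24.08

Heat delivered = 95,300 BTU/h × 14 h = 1,334,200 BTU
Gas input = 1,334,200 / 0.87 = 1,533,563 BTU
= 1,533,563 / 100,000 = 15.34 therm
Cost = 15.34 × £1.57/therm = £24.08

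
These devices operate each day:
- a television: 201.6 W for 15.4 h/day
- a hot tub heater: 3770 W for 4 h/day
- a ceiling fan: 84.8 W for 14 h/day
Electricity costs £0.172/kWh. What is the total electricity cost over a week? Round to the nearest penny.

£23.32

television: 201.6 W × 15.4 h × 7 d = 21,732 Wh = 21.73 kWh
hot tub heater: 3770 W × 4 h × 7 d = 105,560 Wh = 105.6 kWh
ceiling fan: 84.8 W × 14 h × 7 d = 8,310 Wh = 8.31 kWh
Total energy = 21.73 + 105.6 + 8.31 = 135.6 kWh
Cost = 135.6 kWh × £0.172 = £23.32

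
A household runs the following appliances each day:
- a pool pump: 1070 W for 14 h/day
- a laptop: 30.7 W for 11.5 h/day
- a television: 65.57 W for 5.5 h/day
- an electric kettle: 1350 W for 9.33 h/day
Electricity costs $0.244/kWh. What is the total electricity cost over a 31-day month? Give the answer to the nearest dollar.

pool pump: 1070 W × 14 h × 31 d = 464,380 Wh = 464.4 kWh
laptop: 30.7 W × 11.5 h × 31 d = 10,945 Wh = 10.94 kWh
television: 65.57 W × 5.5 h × 31 d = 11,180 Wh = 11.18 kWh
electric kettle: 1350 W × 9.33 h × 31 d = 390,460 Wh = 390.5 kWh
Total energy = 464.4 + 10.94 + 11.18 + 390.5 = 877 kWh
Cost = 877 kWh × $0.244 = $213.98 ≈ $214

$214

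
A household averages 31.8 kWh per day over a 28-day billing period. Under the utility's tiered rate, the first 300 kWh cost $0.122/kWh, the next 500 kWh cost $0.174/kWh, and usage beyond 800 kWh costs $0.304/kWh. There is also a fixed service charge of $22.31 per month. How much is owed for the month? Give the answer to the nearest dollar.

$173

Usage = 31.8 kWh/day × 28 days = 890.4 kWh
First 300 kWh × $0.122 = $36.60
Next 500 kWh × $0.174 = $87.00
Remaining 90.4 kWh × $0.304 = $27.48
Energy charge = $151.08; + service $22.31 = $173.39 ≈ $173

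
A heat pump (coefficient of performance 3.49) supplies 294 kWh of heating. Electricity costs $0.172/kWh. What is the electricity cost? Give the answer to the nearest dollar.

Electrical input = 294 kWh / 3.49 = 84.24 kWh
Cost = 84.24 × $0.172/kWh = $14.49 ≈ $14

$14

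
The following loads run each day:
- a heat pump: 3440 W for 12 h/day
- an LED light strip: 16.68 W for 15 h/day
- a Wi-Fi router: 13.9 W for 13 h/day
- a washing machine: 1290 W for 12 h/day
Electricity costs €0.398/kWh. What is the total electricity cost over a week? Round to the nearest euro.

€159

heat pump: 3440 W × 12 h × 7 d = 288,960 Wh = 289 kWh
LED light strip: 16.68 W × 15 h × 7 d = 1,751 Wh = 1.751 kWh
Wi-Fi router: 13.9 W × 13 h × 7 d = 1,265 Wh = 1.265 kWh
washing machine: 1290 W × 12 h × 7 d = 108,360 Wh = 108.4 kWh
Total energy = 289 + 1.751 + 1.265 + 108.4 = 400.3 kWh
Cost = 400.3 kWh × €0.398 = €159.33 ≈ €159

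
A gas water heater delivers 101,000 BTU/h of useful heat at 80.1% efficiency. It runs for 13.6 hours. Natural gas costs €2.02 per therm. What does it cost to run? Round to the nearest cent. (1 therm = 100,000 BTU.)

Heat delivered = 101,000 BTU/h × 13.6 h = 1,373,600 BTU
Gas input = 1,373,600 / 0.801 = 1,714,856 BTU
= 1,714,856 / 100,000 = 17.15 therm
Cost = 17.15 × €2.02/therm = €34.64

€34.64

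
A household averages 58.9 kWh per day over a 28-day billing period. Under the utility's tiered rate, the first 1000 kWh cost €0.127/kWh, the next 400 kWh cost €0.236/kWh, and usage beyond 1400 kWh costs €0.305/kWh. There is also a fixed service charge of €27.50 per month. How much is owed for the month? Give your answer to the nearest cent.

Usage = 58.9 kWh/day × 28 days = 1649.2 kWh
First 1000 kWh × €0.127 = €127.00
Next 400 kWh × €0.236 = €94.40
Remaining 249.2 kWh × €0.305 = €76.01
Energy charge = €297.41; + service €27.50 = €324.91

€324.91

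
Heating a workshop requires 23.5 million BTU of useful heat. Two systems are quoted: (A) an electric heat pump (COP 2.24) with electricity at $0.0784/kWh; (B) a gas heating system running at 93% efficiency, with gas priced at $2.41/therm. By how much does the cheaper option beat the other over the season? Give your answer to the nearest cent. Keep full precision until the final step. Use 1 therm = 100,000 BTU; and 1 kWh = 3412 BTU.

$367.92

Heat load = 23.5 × 10⁶ BTU = 23,500,000 BTU
Gas: input = 23,500,000 / 0.93 = 25,268,817 BTU = 252.7 therm → 252.7 × $2.41 = $608.98
Heat pump: 23,500,000 BTU / 3412 = 6,887 kWh heat; / 2.24 = 3,075 kWh in → × $0.0784 = $241.06
Difference = |$608.98 − $241.06| = $367.92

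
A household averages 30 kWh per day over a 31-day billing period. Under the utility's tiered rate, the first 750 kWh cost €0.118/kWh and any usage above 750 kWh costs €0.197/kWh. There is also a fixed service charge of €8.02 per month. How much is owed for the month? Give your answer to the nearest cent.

Usage = 30 kWh/day × 31 days = 930 kWh
First 750 kWh × €0.118 = €88.50
Remaining 180 kWh × €0.197 = €35.46
Energy charge = €123.96; + service €8.02 = €131.98

€131.98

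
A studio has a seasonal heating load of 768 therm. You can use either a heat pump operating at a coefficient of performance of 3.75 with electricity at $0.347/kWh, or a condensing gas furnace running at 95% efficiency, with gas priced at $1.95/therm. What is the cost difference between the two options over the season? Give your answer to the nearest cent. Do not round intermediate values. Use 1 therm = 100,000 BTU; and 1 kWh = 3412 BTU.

$506.39

Heat load = 768 therm × 100,000 = 76,800,000 BTU
Gas: input = 76,800,000 / 0.95 = 80,842,105 BTU = 808.4 therm → 808.4 × $1.95 = $1,576.42
Heat pump: 76,800,000 BTU / 3412 = 22,510 kWh heat; / 3.75 = 6,002 kWh in → × $0.347 = $2,082.81
Difference = |$1,576.42 − $2,082.81| = $506.39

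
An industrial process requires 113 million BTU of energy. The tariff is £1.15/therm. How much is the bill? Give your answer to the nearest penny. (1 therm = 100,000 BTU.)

113 million BTU × (10 therm/million BTU) = 1,130 therm
Cost = 1,130 therm × £1.15/therm = £1,299.50

£1299.50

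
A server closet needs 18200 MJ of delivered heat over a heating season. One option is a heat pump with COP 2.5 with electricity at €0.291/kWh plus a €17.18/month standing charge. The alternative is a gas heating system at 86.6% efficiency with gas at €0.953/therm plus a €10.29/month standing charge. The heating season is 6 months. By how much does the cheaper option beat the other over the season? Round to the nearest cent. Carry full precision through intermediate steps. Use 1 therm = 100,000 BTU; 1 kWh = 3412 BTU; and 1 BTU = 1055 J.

€440.02

Heat load = 18200 MJ = 18,200,000,000 J / 1055 = 17,251,185 BTU
Gas: input = 17,251,185 / 0.866 = 19,920,537 BTU = 199.2 therm → 199.2 × €0.953 = €189.84; + 6 × €10.29 standing = €251.58
Heat pump: 17,251,185 BTU / 3412 = 5,056 kWh heat; / 2.5 = 2,022 kWh in → × €0.291 = €588.52; + 6 × €17.18 standing = €691.60
Difference = |€251.58 − €691.60| = €440.02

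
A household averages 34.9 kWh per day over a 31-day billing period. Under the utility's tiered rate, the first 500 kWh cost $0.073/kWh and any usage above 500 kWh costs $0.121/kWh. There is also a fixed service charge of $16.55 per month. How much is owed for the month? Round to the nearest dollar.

$123

Usage = 34.9 kWh/day × 31 days = 1081.9 kWh
First 500 kWh × $0.073 = $36.50
Remaining 581.9 kWh × $0.121 = $70.41
Energy charge = $106.91; + service $16.55 = $123.46 ≈ $123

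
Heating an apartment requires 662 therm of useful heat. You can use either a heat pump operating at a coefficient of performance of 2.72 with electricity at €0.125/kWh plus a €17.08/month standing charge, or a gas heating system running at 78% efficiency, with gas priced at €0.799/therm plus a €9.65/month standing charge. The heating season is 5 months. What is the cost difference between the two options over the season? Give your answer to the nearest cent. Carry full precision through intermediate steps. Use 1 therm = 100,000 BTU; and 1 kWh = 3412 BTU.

Heat load = 662 therm × 100,000 = 66,200,000 BTU
Gas: input = 66,200,000 / 0.78 = 84,871,795 BTU = 848.7 therm → 848.7 × €0.799 = €678.13; + 5 × €9.65 standing = €726.38
Heat pump: 66,200,000 BTU / 3412 = 19,400 kWh heat; / 2.72 = 7,133 kWh in → × €0.125 = €891.64; + 5 × €17.08 standing = €977.04
Difference = |€726.38 − €977.04| = €250.67

€250.67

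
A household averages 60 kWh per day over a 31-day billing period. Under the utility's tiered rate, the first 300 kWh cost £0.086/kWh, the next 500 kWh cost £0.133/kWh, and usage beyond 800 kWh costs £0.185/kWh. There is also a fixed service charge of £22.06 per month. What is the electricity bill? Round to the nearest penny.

£310.46

Usage = 60 kWh/day × 31 days = 1860 kWh
First 300 kWh × £0.086 = £25.80
Next 500 kWh × £0.133 = £66.50
Remaining 1060 kWh × £0.185 = £196.10
Energy charge = £288.40; + service £22.06 = £310.46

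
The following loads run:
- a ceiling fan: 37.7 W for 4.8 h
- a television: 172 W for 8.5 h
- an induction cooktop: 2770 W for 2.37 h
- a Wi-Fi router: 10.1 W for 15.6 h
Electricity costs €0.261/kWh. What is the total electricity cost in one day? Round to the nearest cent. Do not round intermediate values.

ceiling fan: 37.7 W × 4.8 h = 181 Wh = 0.181 kWh
television: 172 W × 8.5 h = 1,462 Wh = 1.462 kWh
induction cooktop: 2770 W × 2.37 h = 6,565 Wh = 6.565 kWh
Wi-Fi router: 10.1 W × 15.6 h = 158 Wh = 0.1576 kWh
Total energy = 0.181 + 1.462 + 6.565 + 0.1576 = 8.365 kWh
Cost = 8.365 kWh × €0.261 = €2.18

€2.18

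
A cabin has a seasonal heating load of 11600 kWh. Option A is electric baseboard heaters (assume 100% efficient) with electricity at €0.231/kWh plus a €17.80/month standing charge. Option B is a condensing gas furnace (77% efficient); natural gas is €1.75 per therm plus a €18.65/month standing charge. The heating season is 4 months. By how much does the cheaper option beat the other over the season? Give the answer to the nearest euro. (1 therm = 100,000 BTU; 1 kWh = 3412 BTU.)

Heat load = 11600 kWh × 3412 = 39,579,200 BTU
Gas: input = 39,579,200 / 0.77 = 51,401,558 BTU = 514 therm → 514 × €1.75 = €899.53; + 4 × €18.65 standing = €974.13
Electric: 39,579,200 BTU / 3412 = 11,600 kWh → × €0.231 = €2,679.60; + 4 × €17.80 standing = €2,750.80
Difference = |€974.13 − €2,750.80| = €1,776.67 ≈ €1777

€1777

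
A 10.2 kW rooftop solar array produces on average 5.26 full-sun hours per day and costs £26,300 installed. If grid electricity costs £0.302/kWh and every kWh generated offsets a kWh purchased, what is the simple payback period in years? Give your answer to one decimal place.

4.4 years

Daily generation = 10.2 kW × 5.26 h = 53.65 kWh
Annual generation = 53.65 × 365 = 19583 kWh
Annual savings = 19583 × £0.302 = £5,914.06
Payback = £26,300 / £5,914.06 = 4.45 years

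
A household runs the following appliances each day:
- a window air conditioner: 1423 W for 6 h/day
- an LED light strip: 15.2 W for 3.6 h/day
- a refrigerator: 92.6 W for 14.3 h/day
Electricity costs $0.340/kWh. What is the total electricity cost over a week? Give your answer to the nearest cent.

window air conditioner: 1423 W × 6 h × 7 d = 59,766 Wh = 59.77 kWh
LED light strip: 15.2 W × 3.6 h × 7 d = 383 Wh = 0.383 kWh
refrigerator: 92.6 W × 14.3 h × 7 d = 9,269 Wh = 9.269 kWh
Total energy = 59.77 + 0.383 + 9.269 = 69.42 kWh
Cost = 69.42 kWh × $0.340 = $23.60

$23.60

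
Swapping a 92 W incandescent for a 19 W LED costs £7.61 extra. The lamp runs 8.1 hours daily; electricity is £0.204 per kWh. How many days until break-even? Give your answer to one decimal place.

Power saved = 92 − 19 = 73 W
Daily energy saved = 73 W × 8.1 h = 591.3 Wh = 0.5913 kWh
Daily savings = 0.5913 × £0.204 = £0.1206
Payback = £7.61 / £0.1206 per day = 63.09 days

63.1 days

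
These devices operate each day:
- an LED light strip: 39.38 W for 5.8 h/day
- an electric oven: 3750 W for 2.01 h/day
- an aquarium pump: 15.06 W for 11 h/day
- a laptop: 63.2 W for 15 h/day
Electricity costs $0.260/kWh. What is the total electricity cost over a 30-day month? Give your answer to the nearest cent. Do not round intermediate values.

$69.26

LED light strip: 39.38 W × 5.8 h × 30 d = 6,852 Wh = 6.852 kWh
electric oven: 3750 W × 2.01 h × 30 d = 226,125 Wh = 226.1 kWh
aquarium pump: 15.06 W × 11 h × 30 d = 4,970 Wh = 4.97 kWh
laptop: 63.2 W × 15 h × 30 d = 28,440 Wh = 28.44 kWh
Total energy = 6.852 + 226.1 + 4.97 + 28.44 = 266.4 kWh
Cost = 266.4 kWh × $0.260 = $69.26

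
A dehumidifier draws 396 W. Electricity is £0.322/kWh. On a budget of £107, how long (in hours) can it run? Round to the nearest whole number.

Energy budget = £107 / £0.322 per kWh = 332.3 kWh = 332,298 Wh
Runtime = 332,298 Wh / 396 W = 839.1 h

839 h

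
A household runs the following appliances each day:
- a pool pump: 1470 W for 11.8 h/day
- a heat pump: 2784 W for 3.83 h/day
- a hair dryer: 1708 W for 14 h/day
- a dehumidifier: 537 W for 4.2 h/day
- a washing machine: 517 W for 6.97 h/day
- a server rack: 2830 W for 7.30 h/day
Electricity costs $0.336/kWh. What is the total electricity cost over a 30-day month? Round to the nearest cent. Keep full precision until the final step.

$790.66

pool pump: 1470 W × 11.8 h × 30 d = 520,380 Wh = 520.4 kWh
heat pump: 2784 W × 3.83 h × 30 d = 319,882 Wh = 319.9 kWh
hair dryer: 1708 W × 14 h × 30 d = 717,360 Wh = 717.4 kWh
dehumidifier: 537 W × 4.2 h × 30 d = 67,662 Wh = 67.66 kWh
washing machine: 517 W × 6.97 h × 30 d = 108,105 Wh = 108.1 kWh
server rack: 2830 W × 7.30 h × 30 d = 619,770 Wh = 619.8 kWh
Total energy = 520.4 + 319.9 + 717.4 + 67.66 + 108.1 + 619.8 = 2,353 kWh
Cost = 2,353 kWh × $0.336 = $790.66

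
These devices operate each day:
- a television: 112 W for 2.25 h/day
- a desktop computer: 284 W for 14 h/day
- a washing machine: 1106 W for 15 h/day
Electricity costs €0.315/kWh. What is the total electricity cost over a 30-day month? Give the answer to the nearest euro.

€197

television: 112 W × 2.25 h × 30 d = 7,560 Wh = 7.56 kWh
desktop computer: 284 W × 14 h × 30 d = 119,280 Wh = 119.3 kWh
washing machine: 1106 W × 15 h × 30 d = 497,700 Wh = 497.7 kWh
Total energy = 7.56 + 119.3 + 497.7 = 624.5 kWh
Cost = 624.5 kWh × €0.315 = €196.73 ≈ €197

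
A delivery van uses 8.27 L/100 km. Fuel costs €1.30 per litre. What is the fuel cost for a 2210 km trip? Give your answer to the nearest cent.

€237.60

Fuel = 8.27 L/100 km × 2210 km / 100 = 182.8 L
Cost = 182.8 L × €1.30/L = €237.60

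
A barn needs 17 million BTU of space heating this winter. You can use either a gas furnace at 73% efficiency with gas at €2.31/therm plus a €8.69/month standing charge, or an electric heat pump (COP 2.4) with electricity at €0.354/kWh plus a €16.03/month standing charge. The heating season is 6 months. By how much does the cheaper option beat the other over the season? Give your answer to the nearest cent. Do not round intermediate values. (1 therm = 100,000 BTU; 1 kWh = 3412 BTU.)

€241.00

Heat load = 17 × 10⁶ BTU = 17,000,000 BTU
Gas: input = 17,000,000 / 0.73 = 23,287,671 BTU = 232.9 therm → 232.9 × €2.31 = €537.95; + 6 × €8.69 standing = €590.09
Heat pump: 17,000,000 BTU / 3412 = 4,982 kWh heat; / 2.4 = 2,076 kWh in → × €0.354 = €734.91; + 6 × €16.03 standing = €831.09
Difference = |€590.09 − €831.09| = €241.00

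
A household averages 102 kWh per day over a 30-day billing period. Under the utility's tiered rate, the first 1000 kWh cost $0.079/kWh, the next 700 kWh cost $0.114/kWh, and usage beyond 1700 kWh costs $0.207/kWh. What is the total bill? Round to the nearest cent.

$440.32

Usage = 102 kWh/day × 30 days = 3060 kWh
First 1000 kWh × $0.079 = $79.00
Next 700 kWh × $0.114 = $79.80
Remaining 1360 kWh × $0.207 = $281.52
Total = $440.32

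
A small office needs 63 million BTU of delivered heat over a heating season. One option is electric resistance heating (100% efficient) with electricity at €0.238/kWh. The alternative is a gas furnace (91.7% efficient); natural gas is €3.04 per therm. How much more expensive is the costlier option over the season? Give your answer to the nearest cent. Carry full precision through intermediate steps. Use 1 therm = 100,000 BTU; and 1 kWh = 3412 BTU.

€2305.94

Heat load = 63 × 10⁶ BTU = 63,000,000 BTU
Gas: input = 63,000,000 / 0.917 = 68,702,290 BTU = 687 therm → 687 × €3.04 = €2,088.55
Electric: 63,000,000 BTU / 3412 = 18,460 kWh → × €0.238 = €4,394.49
Difference = |€2,088.55 − €4,394.49| = €2,305.94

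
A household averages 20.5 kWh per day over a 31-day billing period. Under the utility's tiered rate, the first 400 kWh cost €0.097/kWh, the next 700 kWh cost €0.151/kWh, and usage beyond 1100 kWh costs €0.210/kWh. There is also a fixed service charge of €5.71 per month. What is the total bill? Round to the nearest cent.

Usage = 20.5 kWh/day × 31 days = 635.5 kWh
First 400 kWh × €0.097 = €38.80
Next 235.5 kWh × €0.151 = €35.56
Remaining tier: 0 kWh (not reached)
Energy charge = €74.36; + service €5.71 = €80.07

€80.07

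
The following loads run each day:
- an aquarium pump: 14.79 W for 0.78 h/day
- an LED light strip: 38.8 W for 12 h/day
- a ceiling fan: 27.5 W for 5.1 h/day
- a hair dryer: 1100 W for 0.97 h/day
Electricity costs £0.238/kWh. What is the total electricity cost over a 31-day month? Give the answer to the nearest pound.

£12

aquarium pump: 14.79 W × 0.78 h × 31 d = 358 Wh = 0.3576 kWh
LED light strip: 38.8 W × 12 h × 31 d = 14,434 Wh = 14.43 kWh
ceiling fan: 27.5 W × 5.1 h × 31 d = 4,348 Wh = 4.348 kWh
hair dryer: 1100 W × 0.97 h × 31 d = 33,077 Wh = 33.08 kWh
Total energy = 0.3576 + 14.43 + 4.348 + 33.08 = 52.22 kWh
Cost = 52.22 kWh × £0.238 = £12.43 ≈ £12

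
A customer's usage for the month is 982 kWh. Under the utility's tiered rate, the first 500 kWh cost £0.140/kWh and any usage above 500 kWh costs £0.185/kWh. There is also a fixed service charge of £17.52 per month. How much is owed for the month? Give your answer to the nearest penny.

£176.69

First 500 kWh × £0.140 = £70.00
Remaining 482 kWh × £0.185 = £89.17
Energy charge = £159.17; + service £17.52 = £176.69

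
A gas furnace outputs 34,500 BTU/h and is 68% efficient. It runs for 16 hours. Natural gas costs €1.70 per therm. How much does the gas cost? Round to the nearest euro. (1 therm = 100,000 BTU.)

€14

Heat delivered = 34,500 BTU/h × 16 h = 552,000 BTU
Gas input = 552,000 / 0.68 = 811,765 BTU
= 811,765 / 100,000 = 8.118 therm
Cost = 8.118 × €1.70/therm = €13.80 ≈ €14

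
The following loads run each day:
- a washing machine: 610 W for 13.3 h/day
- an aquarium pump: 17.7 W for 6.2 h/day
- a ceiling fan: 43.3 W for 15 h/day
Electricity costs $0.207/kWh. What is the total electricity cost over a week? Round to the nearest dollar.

$13

washing machine: 610 W × 13.3 h × 7 d = 56,791 Wh = 56.79 kWh
aquarium pump: 17.7 W × 6.2 h × 7 d = 768 Wh = 0.7682 kWh
ceiling fan: 43.3 W × 15 h × 7 d = 4,546 Wh = 4.546 kWh
Total energy = 56.79 + 0.7682 + 4.546 = 62.11 kWh
Cost = 62.11 kWh × $0.207 = $12.86 ≈ $13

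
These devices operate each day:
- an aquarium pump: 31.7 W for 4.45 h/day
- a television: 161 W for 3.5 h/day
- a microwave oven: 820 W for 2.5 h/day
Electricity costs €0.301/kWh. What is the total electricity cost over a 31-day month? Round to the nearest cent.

aquarium pump: 31.7 W × 4.45 h × 31 d = 4,373 Wh = 4.373 kWh
television: 161 W × 3.5 h × 31 d = 17,468 Wh = 17.47 kWh
microwave oven: 820 W × 2.5 h × 31 d = 63,550 Wh = 63.55 kWh
Total energy = 4.373 + 17.47 + 63.55 = 85.39 kWh
Cost = 85.39 kWh × €0.301 = €25.70

€25.70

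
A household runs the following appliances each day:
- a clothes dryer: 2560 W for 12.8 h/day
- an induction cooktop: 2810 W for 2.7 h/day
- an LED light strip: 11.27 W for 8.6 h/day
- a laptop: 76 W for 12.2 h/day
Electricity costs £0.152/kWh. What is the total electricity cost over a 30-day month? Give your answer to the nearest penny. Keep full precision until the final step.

clothes dryer: 2560 W × 12.8 h × 30 d = 983,040 Wh = 983 kWh
induction cooktop: 2810 W × 2.7 h × 30 d = 227,610 Wh = 227.6 kWh
LED light strip: 11.27 W × 8.6 h × 30 d = 2,908 Wh = 2.908 kWh
laptop: 76 W × 12.2 h × 30 d = 27,816 Wh = 27.82 kWh
Total energy = 983 + 227.6 + 2.908 + 27.82 = 1,241 kWh
Cost = 1,241 kWh × £0.152 = £188.69

£188.69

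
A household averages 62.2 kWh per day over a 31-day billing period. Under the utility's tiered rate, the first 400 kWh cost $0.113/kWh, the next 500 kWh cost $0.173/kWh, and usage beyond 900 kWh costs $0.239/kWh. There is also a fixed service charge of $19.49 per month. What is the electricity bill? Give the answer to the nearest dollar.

$397

Usage = 62.2 kWh/day × 31 days = 1928.2 kWh
First 400 kWh × $0.113 = $45.20
Next 500 kWh × $0.173 = $86.50
Remaining 1028.2 kWh × $0.239 = $245.74
Energy charge = $377.44; + service $19.49 = $396.93 ≈ $397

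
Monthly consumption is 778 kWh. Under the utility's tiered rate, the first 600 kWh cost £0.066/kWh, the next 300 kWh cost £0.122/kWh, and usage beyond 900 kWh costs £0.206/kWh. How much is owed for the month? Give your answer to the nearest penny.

£61.32

First 600 kWh × £0.066 = £39.60
Next 178 kWh × £0.122 = £21.72
Remaining tier: 0 kWh (not reached)
Total = £61.32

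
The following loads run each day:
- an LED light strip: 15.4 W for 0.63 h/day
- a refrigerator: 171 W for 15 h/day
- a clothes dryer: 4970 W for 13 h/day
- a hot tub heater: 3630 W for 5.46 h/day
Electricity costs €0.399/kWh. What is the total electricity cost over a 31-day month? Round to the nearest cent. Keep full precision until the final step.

€1076.16

LED light strip: 15.4 W × 0.63 h × 31 d = 301 Wh = 0.3008 kWh
refrigerator: 171 W × 15 h × 31 d = 79,515 Wh = 79.52 kWh
clothes dryer: 4970 W × 13 h × 31 d = 2,002,910 Wh = 2,003 kWh
hot tub heater: 3630 W × 5.46 h × 31 d = 614,414 Wh = 614.4 kWh
Total energy = 0.3008 + 79.52 + 2,003 + 614.4 = 2,697 kWh
Cost = 2,697 kWh × €0.399 = €1,076.16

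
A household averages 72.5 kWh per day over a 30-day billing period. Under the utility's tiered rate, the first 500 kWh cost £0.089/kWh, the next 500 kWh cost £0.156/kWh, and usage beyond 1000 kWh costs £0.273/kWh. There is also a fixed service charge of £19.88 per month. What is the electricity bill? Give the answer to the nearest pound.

Usage = 72.5 kWh/day × 30 days = 2175 kWh
First 500 kWh × £0.089 = £44.50
Next 500 kWh × £0.156 = £78.00
Remaining 1175 kWh × £0.273 = £320.78
Energy charge = £443.28; + service £19.88 = £463.16 ≈ £463

£463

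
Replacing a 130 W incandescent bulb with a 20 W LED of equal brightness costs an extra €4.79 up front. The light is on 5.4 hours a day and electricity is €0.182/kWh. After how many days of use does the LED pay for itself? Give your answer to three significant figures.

Power saved = 130 − 20 = 110 W
Daily energy saved = 110 W × 5.4 h = 594 Wh = 0.594 kWh
Daily savings = 0.594 × €0.182 = €0.1081
Payback = €4.79 / €0.1081 per day = 44.31 days

44.3 days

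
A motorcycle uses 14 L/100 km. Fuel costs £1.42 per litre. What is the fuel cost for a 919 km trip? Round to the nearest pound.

£183

Fuel = 14 L/100 km × 919 km / 100 = 128.7 L
Cost = 128.7 L × £1.42/L = £182.70 ≈ £183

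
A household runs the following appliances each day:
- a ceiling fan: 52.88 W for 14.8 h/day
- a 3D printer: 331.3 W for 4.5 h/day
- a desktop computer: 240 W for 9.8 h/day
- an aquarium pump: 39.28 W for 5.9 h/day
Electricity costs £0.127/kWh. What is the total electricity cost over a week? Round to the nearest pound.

ceiling fan: 52.88 W × 14.8 h × 7 d = 5,478 Wh = 5.478 kWh
3D printer: 331.3 W × 4.5 h × 7 d = 10,436 Wh = 10.44 kWh
desktop computer: 240 W × 9.8 h × 7 d = 16,464 Wh = 16.46 kWh
aquarium pump: 39.28 W × 5.9 h × 7 d = 1,622 Wh = 1.622 kWh
Total energy = 5.478 + 10.44 + 16.46 + 1.622 = 34 kWh
Cost = 34 kWh × £0.127 = £4.32 ≈ £4

£4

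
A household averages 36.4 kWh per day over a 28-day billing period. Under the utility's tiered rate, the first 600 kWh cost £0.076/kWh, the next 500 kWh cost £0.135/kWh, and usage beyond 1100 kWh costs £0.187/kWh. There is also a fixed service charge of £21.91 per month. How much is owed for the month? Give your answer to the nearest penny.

Usage = 36.4 kWh/day × 28 days = 1019.2 kWh
First 600 kWh × £0.076 = £45.60
Next 419.2 kWh × £0.135 = £56.59
Remaining tier: 0 kWh (not reached)
Energy charge = £102.19; + service £21.91 = £124.10

£124.10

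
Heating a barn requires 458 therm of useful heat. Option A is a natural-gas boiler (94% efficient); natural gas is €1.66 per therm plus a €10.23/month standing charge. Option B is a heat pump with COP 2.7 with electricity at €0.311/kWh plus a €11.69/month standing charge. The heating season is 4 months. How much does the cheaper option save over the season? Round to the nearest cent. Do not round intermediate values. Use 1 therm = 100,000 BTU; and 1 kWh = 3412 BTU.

€743.19

Heat load = 458 therm × 100,000 = 45,800,000 BTU
Gas: input = 45,800,000 / 0.94 = 48,723,404 BTU = 487.2 therm → 487.2 × €1.66 = €808.81; + 4 × €10.23 standing = €849.73
Heat pump: 45,800,000 BTU / 3412 = 13,420 kWh heat; / 2.7 = 4,972 kWh in → × €0.311 = €1,546.16; + 4 × €11.69 standing = €1,592.92
Difference = |€849.73 − €1,592.92| = €743.19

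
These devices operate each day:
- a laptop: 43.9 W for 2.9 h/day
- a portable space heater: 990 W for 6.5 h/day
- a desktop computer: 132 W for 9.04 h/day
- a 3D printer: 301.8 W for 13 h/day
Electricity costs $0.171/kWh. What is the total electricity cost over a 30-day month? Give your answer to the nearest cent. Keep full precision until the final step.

$59.91

laptop: 43.9 W × 2.9 h × 30 d = 3,819 Wh = 3.819 kWh
portable space heater: 990 W × 6.5 h × 30 d = 193,050 Wh = 193.1 kWh
desktop computer: 132 W × 9.04 h × 30 d = 35,798 Wh = 35.8 kWh
3D printer: 301.8 W × 13 h × 30 d = 117,702 Wh = 117.7 kWh
Total energy = 3.819 + 193.1 + 35.8 + 117.7 = 350.4 kWh
Cost = 350.4 kWh × $0.171 = $59.91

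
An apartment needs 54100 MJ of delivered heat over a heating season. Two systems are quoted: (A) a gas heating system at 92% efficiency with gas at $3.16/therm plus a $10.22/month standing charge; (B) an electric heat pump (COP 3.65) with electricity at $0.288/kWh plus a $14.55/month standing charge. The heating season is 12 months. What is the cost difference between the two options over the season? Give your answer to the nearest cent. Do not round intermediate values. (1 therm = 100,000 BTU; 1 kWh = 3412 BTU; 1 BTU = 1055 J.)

Heat load = 54100 MJ = 54,100,000,000 J / 1055 = 51,279,621 BTU
Gas: input = 51,279,621 / 0.92 = 55,738,718 BTU = 557.4 therm → 557.4 × $3.16 = $1,761.34; + 12 × $10.22 standing = $1,883.98
Heat pump: 51,279,621 BTU / 3412 = 15,030 kWh heat; / 3.65 = 4,118 kWh in → × $0.288 = $1,185.87; + 12 × $14.55 standing = $1,360.47
Difference = |$1,883.98 − $1,360.47| = $523.52

$523.52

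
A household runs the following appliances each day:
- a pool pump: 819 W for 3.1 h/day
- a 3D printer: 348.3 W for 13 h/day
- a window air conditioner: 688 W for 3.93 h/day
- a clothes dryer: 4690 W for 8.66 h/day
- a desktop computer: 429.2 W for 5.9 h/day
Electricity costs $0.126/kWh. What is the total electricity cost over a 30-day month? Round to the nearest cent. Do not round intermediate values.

$200.03

pool pump: 819 W × 3.1 h × 30 d = 76,167 Wh = 76.17 kWh
3D printer: 348.3 W × 13 h × 30 d = 135,837 Wh = 135.8 kWh
window air conditioner: 688 W × 3.93 h × 30 d = 81,115 Wh = 81.12 kWh
clothes dryer: 4690 W × 8.66 h × 30 d = 1,218,462 Wh = 1,218 kWh
desktop computer: 429.2 W × 5.9 h × 30 d = 75,968 Wh = 75.97 kWh
Total energy = 76.17 + 135.8 + 81.12 + 1,218 + 75.97 = 1,588 kWh
Cost = 1,588 kWh × $0.126 = $200.03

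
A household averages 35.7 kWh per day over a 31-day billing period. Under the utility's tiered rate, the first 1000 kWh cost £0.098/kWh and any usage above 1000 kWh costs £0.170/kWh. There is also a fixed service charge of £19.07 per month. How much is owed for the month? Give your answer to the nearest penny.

£135.21

Usage = 35.7 kWh/day × 31 days = 1106.7 kWh
First 1000 kWh × £0.098 = £98.00
Remaining 106.7 kWh × £0.170 = £18.14
Energy charge = £116.14; + service £19.07 = £135.21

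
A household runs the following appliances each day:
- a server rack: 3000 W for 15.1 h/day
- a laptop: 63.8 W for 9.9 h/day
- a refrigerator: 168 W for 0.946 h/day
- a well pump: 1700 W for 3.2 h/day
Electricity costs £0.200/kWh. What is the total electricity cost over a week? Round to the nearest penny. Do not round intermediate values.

£72.14

server rack: 3000 W × 15.1 h × 7 d = 317,100 Wh = 317.1 kWh
laptop: 63.8 W × 9.9 h × 7 d = 4,421 Wh = 4.421 kWh
refrigerator: 168 W × 0.946 h × 7 d = 1,112 Wh = 1.112 kWh
well pump: 1700 W × 3.2 h × 7 d = 38,080 Wh = 38.08 kWh
Total energy = 317.1 + 4.421 + 1.112 + 38.08 = 360.7 kWh
Cost = 360.7 kWh × £0.200 = £72.14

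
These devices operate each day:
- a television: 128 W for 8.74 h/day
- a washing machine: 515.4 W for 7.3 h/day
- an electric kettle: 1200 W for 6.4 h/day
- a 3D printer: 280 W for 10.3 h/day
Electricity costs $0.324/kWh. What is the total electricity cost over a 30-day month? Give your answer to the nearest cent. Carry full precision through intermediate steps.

$150.13

television: 128 W × 8.74 h × 30 d = 33,562 Wh = 33.56 kWh
washing machine: 515.4 W × 7.3 h × 30 d = 112,873 Wh = 112.9 kWh
electric kettle: 1200 W × 6.4 h × 30 d = 230,400 Wh = 230.4 kWh
3D printer: 280 W × 10.3 h × 30 d = 86,520 Wh = 86.52 kWh
Total energy = 33.56 + 112.9 + 230.4 + 86.52 = 463.4 kWh
Cost = 463.4 kWh × $0.324 = $150.13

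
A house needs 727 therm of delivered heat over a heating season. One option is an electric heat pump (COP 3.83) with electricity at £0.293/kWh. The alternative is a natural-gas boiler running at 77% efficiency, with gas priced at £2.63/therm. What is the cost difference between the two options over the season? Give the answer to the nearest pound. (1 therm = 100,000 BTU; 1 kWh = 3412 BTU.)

Heat load = 727 therm × 100,000 = 72,700,000 BTU
Gas: input = 72,700,000 / 0.77 = 94,415,584 BTU = 944.2 therm → 944.2 × £2.63 = £2,483.13
Heat pump: 72,700,000 BTU / 3412 = 21,310 kWh heat; / 3.83 = 5,563 kWh in → × £0.293 = £1,630.02
Difference = |£2,483.13 − £1,630.02| = £853.10 ≈ £853

£853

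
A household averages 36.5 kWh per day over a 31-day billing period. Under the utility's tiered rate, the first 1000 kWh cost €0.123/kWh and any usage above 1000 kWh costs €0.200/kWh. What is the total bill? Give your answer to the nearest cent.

Usage = 36.5 kWh/day × 31 days = 1131.5 kWh
First 1000 kWh × €0.123 = €123.00
Remaining 131.5 kWh × €0.200 = €26.30
Total = €149.30

€149.30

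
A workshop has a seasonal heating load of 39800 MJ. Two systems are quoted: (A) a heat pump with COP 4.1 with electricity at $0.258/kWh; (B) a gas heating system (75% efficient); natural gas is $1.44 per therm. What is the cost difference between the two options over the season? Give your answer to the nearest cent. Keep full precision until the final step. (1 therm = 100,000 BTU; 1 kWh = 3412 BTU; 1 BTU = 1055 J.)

$28.57

Heat load = 39800 MJ = 39,800,000,000 J / 1055 = 37,725,118 BTU
Gas: input = 37,725,118 / 0.75 = 50,300,158 BTU = 503 therm → 503 × $1.44 = $724.32
Heat pump: 37,725,118 BTU / 3412 = 11,060 kWh heat; / 4.1 = 2,697 kWh in → × $0.258 = $695.76
Difference = |$724.32 − $695.76| = $28.57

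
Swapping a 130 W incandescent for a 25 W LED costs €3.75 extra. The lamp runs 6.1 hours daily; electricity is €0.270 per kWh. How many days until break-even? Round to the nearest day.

Power saved = 130 − 25 = 105 W
Daily energy saved = 105 W × 6.1 h = 640.5 Wh = 0.6405 kWh
Daily savings = 0.6405 × €0.270 = €0.1729
Payback = €3.75 / €0.1729 per day = 21.68 days

22 days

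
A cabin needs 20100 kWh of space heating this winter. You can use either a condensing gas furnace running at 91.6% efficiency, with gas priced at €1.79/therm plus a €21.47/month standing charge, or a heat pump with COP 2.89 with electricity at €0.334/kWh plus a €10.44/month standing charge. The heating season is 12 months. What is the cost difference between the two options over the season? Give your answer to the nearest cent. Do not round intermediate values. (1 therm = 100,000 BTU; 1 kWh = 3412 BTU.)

Heat load = 20100 kWh × 3412 = 68,581,200 BTU
Gas: input = 68,581,200 / 0.916 = 74,870,306 BTU = 748.7 therm → 748.7 × €1.79 = €1,340.18; + 12 × €21.47 standing = €1,597.82
Heat pump: 68,581,200 BTU / 3412 = 20,100 kWh heat; / 2.89 = 6,955 kWh in → × €0.334 = €2,322.98; + 12 × €10.44 standing = €2,448.26
Difference = |€1,597.82 − €2,448.26| = €850.44

€850.44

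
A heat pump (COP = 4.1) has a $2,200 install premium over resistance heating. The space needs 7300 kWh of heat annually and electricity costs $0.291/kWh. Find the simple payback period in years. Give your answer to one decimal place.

1.4 years

Resistance: 7300 kWh × $0.291 = $2,124.30/yr
Heat pump: 7300 / 4.1 = 1780 kWh in → × $0.291 = $518.12/yr
Annual savings = $1,606.18
Payback = $2,200 / $1,606.18 = 1.37 years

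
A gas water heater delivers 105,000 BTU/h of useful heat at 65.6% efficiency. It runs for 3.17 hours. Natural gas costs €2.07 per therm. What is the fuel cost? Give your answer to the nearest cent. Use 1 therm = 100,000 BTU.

€10.50

Heat delivered = 105,000 BTU/h × 3.17 h = 332,850 BTU
Gas input = 332,850 / 0.656 = 507,393 BTU
= 507,393 / 100,000 = 5.074 therm
Cost = 5.074 × €2.07/therm = €10.50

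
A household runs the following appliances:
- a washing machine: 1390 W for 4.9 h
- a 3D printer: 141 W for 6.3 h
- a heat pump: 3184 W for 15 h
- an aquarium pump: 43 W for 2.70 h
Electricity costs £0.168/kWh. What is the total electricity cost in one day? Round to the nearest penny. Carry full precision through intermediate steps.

washing machine: 1390 W × 4.9 h = 6,811 Wh = 6.811 kWh
3D printer: 141 W × 6.3 h = 888 Wh = 0.8883 kWh
heat pump: 3184 W × 15 h = 47,760 Wh = 47.76 kWh
aquarium pump: 43 W × 2.70 h = 116 Wh = 0.1161 kWh
Total energy = 6.811 + 0.8883 + 47.76 + 0.1161 = 55.58 kWh
Cost = 55.58 kWh × £0.168 = £9.34

£9.34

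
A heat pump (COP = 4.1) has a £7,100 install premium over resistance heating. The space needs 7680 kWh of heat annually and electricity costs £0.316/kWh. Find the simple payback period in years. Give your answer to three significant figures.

3.87 years

Resistance: 7680 kWh × £0.316 = £2,426.88/yr
Heat pump: 7680 / 4.1 = 1873 kWh in → × £0.316 = £591.92/yr
Annual savings = £1,834.96
Payback = £7,100 / £1,834.96 = 3.87 years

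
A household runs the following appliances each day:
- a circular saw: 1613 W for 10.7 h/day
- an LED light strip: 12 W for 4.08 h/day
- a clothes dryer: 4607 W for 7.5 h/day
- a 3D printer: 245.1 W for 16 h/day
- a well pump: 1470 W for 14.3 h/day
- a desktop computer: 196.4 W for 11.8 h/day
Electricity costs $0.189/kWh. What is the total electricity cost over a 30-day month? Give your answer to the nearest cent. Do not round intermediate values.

circular saw: 1613 W × 10.7 h × 30 d = 517,773 Wh = 517.8 kWh
LED light strip: 12 W × 4.08 h × 30 d = 1,469 Wh = 1.469 kWh
clothes dryer: 4607 W × 7.5 h × 30 d = 1,036,575 Wh = 1,037 kWh
3D printer: 245.1 W × 16 h × 30 d = 117,648 Wh = 117.6 kWh
well pump: 1470 W × 14.3 h × 30 d = 630,630 Wh = 630.6 kWh
desktop computer: 196.4 W × 11.8 h × 30 d = 69,526 Wh = 69.53 kWh
Total energy = 517.8 + 1.469 + 1,037 + 117.6 + 630.6 + 69.53 = 2,374 kWh
Cost = 2,374 kWh × $0.189 = $448.61

$448.61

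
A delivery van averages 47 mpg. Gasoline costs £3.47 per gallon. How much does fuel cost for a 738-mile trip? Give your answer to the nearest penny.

£54.49

Fuel = 738 mi / 47 mpg = 15.7 gal
Cost = 15.7 gal × £3.47/gal = £54.49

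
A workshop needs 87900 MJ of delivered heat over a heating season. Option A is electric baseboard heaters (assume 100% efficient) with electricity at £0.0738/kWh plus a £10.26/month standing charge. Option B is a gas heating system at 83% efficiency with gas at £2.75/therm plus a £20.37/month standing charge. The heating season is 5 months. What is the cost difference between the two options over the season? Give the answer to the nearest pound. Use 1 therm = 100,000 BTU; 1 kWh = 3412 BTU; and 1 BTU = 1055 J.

Heat load = 87900 MJ = 87,900,000,000 J / 1055 = 83,317,536 BTU
Gas: input = 83,317,536 / 0.830 = 100,382,573 BTU = 1,004 therm → 1,004 × £2.75 = £2,760.52; + 5 × £20.37 standing = £2,862.37
Electric: 83,317,536 BTU / 3412 = 24,420 kWh → × £0.0738 = £1,802.12; + 5 × £10.26 standing = £1,853.42
Difference = |£2,862.37 − £1,853.42| = £1,008.95 ≈ £1009

£1009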